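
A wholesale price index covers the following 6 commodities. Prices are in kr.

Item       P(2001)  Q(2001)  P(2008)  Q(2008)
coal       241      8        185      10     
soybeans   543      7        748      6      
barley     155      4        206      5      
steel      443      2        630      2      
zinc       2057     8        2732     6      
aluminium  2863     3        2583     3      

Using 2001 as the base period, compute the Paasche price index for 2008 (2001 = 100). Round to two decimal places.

115.96

Paasche price index uses current-period quantities as weights.
ΣP(2008)·Q(2008) = 185×10 + 748×6 + 206×5 + 630×2 + 2732×6 + 2583×3 = 1850 + 4488 + 1030 + 1260 + 16392 + 7749 = 32769
ΣP(2001)·Q(2008) = 241×10 + 543×6 + 155×5 + 443×2 + 2057×6 + 2863×3 = 2410 + 3258 + 775 + 886 + 12342 + 8589 = 28260
Index = 32769 / 28260 × 100 = 115.9554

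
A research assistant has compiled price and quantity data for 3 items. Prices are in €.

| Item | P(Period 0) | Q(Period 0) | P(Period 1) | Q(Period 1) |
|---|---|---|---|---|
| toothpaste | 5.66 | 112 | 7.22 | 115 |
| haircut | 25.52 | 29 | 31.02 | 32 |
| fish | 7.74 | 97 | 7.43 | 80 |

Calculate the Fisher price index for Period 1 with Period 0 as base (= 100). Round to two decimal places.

Laspeyres component (base-period weights):
ΣP(Period 1)Q(Period 0) = 7.22×112 + 31.02×29 + 7.43×97 = 808.64 + 899.58 + 720.71 = 2428.93
ΣP(Period 0)Q(Period 0) = 5.66×112 + 25.52×29 + 7.74×97 = 633.92 + 740.08 + 750.78 = 2124.78
L = 2428.93 / 2124.78 × 100 = 114.3144
Paasche component (current-period weights):
ΣP(Period 1)Q(Period 1) = 7.22×115 + 31.02×32 + 7.43×80 = 830.3 + 992.64 + 594.4 = 2417.34
ΣP(Period 0)Q(Period 1) = 5.66×115 + 25.52×32 + 7.74×80 = 650.9 + 816.64 + 619.2 = 2086.74
P = 2417.34 / 2086.74 × 100 = 115.8429
Fisher = √(L × P) = √(114.3144 × 115.8429) = 115.0761

115.08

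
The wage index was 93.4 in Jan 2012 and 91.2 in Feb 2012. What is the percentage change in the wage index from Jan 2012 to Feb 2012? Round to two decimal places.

Change = (91.2 − 93.4) / 93.4 × 100
       = -2.2 / 93.4 × 100 = -2.3555%

-2.36%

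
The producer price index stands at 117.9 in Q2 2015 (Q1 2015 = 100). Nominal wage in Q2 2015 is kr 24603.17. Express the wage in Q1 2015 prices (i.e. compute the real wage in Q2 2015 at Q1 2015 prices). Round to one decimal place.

20867.8

Real = Nominal ÷ (Index/100) = 24603.17 ÷ (117.9/100)
     = 24603.17 ÷ 1.179 = 20867.8287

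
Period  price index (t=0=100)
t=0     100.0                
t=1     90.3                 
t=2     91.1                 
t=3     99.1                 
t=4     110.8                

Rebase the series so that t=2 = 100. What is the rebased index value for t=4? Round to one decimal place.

Rebased(t=4) = 110.8 / 91.1 × 100 = 121.6246

121.6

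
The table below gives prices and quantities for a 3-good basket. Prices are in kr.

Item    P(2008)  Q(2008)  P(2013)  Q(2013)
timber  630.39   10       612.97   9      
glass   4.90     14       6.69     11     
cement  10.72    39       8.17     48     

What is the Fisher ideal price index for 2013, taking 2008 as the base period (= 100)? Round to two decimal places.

Laspeyres component (base-period weights):
ΣP(2013)Q(2008) = 612.97×10 + 6.69×14 + 8.17×39 = 6129.7 + 93.66 + 318.63 = 6541.99
ΣP(2008)Q(2008) = 630.39×10 + 4.90×14 + 10.72×39 = 6303.9 + 68.6 + 418.08 = 6790.58
L = 6541.99 / 6790.58 × 100 = 96.3392
Paasche component (current-period weights):
ΣP(2013)Q(2013) = 612.97×9 + 6.69×11 + 8.17×48 = 5516.73 + 73.59 + 392.16 = 5982.48
ΣP(2008)Q(2013) = 630.39×9 + 4.90×11 + 10.72×48 = 5673.51 + 53.9 + 514.56 = 6241.97
P = 5982.48 / 6241.97 × 100 = 95.8428
Fisher = √(L × P) = √(96.3392 × 95.8428) = 96.0907

96.09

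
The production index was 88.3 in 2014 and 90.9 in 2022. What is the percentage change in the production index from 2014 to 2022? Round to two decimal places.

Change = (90.9 − 88.3) / 88.3 × 100
       = 2.6 / 88.3 × 100 = 2.9445%

2.94%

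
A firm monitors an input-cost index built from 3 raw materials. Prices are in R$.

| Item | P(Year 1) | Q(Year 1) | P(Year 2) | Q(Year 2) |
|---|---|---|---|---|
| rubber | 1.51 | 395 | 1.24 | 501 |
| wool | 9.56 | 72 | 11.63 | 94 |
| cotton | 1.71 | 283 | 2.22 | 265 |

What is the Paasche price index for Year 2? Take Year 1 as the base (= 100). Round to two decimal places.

109.22

Paasche price index uses current-period quantities as weights.
ΣP(Year 2)·Q(Year 2) = 1.24×501 + 11.63×94 + 2.22×265 = 621.24 + 1093.22 + 588.3 = 2302.76
ΣP(Year 1)·Q(Year 2) = 1.51×501 + 9.56×94 + 1.71×265 = 756.51 + 898.64 + 453.15 = 2108.3
Index = 2302.76 / 2108.3 × 100 = 109.2235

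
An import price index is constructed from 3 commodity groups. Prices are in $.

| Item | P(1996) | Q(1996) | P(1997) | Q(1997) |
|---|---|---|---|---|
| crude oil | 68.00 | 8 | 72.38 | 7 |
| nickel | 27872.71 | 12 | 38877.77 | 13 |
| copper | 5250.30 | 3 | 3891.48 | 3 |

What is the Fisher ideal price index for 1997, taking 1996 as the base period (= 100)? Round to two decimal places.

136.61

Laspeyres component (base-period weights):
ΣP(1997)Q(1996) = 72.38×8 + 38877.77×12 + 3891.48×3 = 579.04 + 466533.24 + 11674.44 = 478786.72
ΣP(1996)Q(1996) = 68.00×8 + 27872.71×12 + 5250.30×3 = 544 + 334472.52 + 15750.9 = 350767.42
L = 478786.72 / 350767.42 × 100 = 136.4969
Paasche component (current-period weights):
ΣP(1997)Q(1997) = 72.38×7 + 38877.77×13 + 3891.48×3 = 506.66 + 505411.01 + 11674.44 = 517592.11
ΣP(1996)Q(1997) = 68.00×7 + 27872.71×13 + 5250.30×3 = 476 + 362345.23 + 15750.9 = 378572.13
P = 517592.11 / 378572.13 × 100 = 136.7222
Fisher = √(L × P) = √(136.4969 × 136.7222) = 136.6095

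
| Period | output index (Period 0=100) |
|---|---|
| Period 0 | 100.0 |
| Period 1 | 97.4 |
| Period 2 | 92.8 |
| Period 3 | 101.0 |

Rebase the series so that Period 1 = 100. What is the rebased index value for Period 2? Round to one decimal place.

95.3

Rebased(Period 2) = 92.8 / 97.4 × 100 = 95.2772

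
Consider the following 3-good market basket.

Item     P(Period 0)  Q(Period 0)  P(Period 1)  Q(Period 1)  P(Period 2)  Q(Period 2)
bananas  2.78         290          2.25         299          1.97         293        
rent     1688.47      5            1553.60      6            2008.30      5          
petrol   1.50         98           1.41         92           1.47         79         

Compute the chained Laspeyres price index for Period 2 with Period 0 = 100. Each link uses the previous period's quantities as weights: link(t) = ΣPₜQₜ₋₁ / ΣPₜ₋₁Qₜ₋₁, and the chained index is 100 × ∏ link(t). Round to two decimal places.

Link Period 0→Period 1:
ΣP(Period 1)Q(Period 0) = 2.25×290 + 1553.60×5 + 1.41×98 = 652.5 + 7768 + 138.18 = 8558.68
ΣP(Period 0)Q(Period 0) = 2.78×290 + 1688.47×5 + 1.50×98 = 806.2 + 8442.35 + 147 = 9395.55
link = 8558.68/9395.55 = 0.910929
Link Period 1→Period 2:
ΣP(Period 2)Q(Period 1) = 1.97×299 + 2008.30×6 + 1.47×92 = 589.03 + 12049.8 + 135.24 = 12774.07
ΣP(Period 1)Q(Period 1) = 2.25×299 + 1553.60×6 + 1.41×92 = 672.75 + 9321.6 + 129.72 = 10124.07
link = 12774.07/10124.07 = 1.261752
Chained index = 100 × 0.910929 × 1.261752 = 114.9367

114.94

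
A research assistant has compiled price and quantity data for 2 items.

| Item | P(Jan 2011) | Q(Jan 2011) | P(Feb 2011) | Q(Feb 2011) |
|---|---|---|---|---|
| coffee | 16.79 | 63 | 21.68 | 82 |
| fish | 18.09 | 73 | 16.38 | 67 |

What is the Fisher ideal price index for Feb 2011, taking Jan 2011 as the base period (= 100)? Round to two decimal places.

109.37

Laspeyres component (base-period weights):
ΣP(Feb 2011)Q(Jan 2011) = 21.68×63 + 16.38×73 = 1365.84 + 1195.74 = 2561.58
ΣP(Jan 2011)Q(Jan 2011) = 16.79×63 + 18.09×73 = 1057.77 + 1320.57 = 2378.34
L = 2561.58 / 2378.34 × 100 = 107.7045
Paasche component (current-period weights):
ΣP(Feb 2011)Q(Feb 2011) = 21.68×82 + 16.38×67 = 1777.76 + 1097.46 = 2875.22
ΣP(Jan 2011)Q(Feb 2011) = 16.79×82 + 18.09×67 = 1376.78 + 1212.03 = 2588.81
P = 2875.22 / 2588.81 × 100 = 111.0634
Fisher = √(L × P) = √(107.7045 × 111.0634) = 109.3711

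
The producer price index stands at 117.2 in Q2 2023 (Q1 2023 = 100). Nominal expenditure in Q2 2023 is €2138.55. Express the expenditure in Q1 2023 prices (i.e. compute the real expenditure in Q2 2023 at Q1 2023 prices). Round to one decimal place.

1824.7

Real = Nominal ÷ (Index/100) = 2138.55 ÷ (117.2/100)
     = 2138.55 ÷ 1.172 = 1824.7014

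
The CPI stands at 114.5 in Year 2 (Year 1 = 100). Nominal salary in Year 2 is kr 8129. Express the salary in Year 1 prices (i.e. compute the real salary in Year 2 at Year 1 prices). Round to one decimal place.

Real = Nominal ÷ (Index/100) = 8129 ÷ (114.5/100)
     = 8129 ÷ 1.145 = 7099.5633

7099.6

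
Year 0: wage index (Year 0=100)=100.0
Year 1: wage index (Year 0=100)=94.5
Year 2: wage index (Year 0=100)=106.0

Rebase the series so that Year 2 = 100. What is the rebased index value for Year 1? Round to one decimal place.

89.2

Rebased(Year 1) = 94.5 / 106.0 × 100 = 89.1509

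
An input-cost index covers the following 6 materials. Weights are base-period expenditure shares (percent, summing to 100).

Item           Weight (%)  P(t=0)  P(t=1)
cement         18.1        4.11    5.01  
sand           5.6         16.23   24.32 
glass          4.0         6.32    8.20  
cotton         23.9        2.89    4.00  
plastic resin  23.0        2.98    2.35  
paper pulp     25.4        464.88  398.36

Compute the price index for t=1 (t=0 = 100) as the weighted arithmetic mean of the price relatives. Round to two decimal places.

108.63

cement: 18.1 × (5.01/4.11) = 18.1 × 1.218978 = 22.0635
sand: 5.6 × (24.32/16.23) = 5.6 × 1.498460 = 8.3914
glass: 4.0 × (8.20/6.32) = 4.0 × 1.297468 = 5.1899
cotton: 23.9 × (4.00/2.89) = 23.9 × 1.384083 = 33.0796
plastic resin: 23.0 × (2.35/2.98) = 23.0 × 0.788591 = 18.1376
paper pulp: 25.4 × (398.36/464.88) = 25.4 × 0.856909 = 21.7655
Index = Σ wᵢ·(p₁ᵢ/p₀ᵢ) = 22.0635 + 8.3914 + 5.1899 + 33.0796 + 18.1376 + 21.7655 = 108.6274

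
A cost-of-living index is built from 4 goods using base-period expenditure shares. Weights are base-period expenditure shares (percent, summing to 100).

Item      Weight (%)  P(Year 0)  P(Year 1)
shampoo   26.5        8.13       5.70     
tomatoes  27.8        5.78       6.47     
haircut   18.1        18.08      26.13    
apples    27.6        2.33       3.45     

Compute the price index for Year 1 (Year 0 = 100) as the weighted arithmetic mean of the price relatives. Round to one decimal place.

shampoo: 26.5 × (5.70/8.13) = 26.5 × 0.701107 = 18.5793
tomatoes: 27.8 × (6.47/5.78) = 27.8 × 1.119377 = 31.1187
haircut: 18.1 × (26.13/18.08) = 18.1 × 1.445243 = 26.1589
apples: 27.6 × (3.45/2.33) = 27.6 × 1.480687 = 40.8670
Index = Σ wᵢ·(p₁ᵢ/p₀ᵢ) = 18.5793 + 31.1187 + 26.1589 + 40.8670 = 116.7239

116.7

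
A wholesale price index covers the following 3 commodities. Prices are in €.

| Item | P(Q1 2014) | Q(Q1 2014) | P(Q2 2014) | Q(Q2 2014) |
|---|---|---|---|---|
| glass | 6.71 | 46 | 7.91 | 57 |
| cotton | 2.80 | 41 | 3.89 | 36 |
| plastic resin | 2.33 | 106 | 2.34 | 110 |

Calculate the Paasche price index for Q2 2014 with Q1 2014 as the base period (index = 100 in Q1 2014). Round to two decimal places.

114.70

Paasche price index uses current-period quantities as weights.
ΣP(Q2 2014)·Q(Q2 2014) = 7.91×57 + 3.89×36 + 2.34×110 = 450.87 + 140.04 + 257.4 = 848.31
ΣP(Q1 2014)·Q(Q2 2014) = 6.71×57 + 2.80×36 + 2.33×110 = 382.47 + 100.8 + 256.3 = 739.57
Index = 848.31 / 739.57 × 100 = 114.7031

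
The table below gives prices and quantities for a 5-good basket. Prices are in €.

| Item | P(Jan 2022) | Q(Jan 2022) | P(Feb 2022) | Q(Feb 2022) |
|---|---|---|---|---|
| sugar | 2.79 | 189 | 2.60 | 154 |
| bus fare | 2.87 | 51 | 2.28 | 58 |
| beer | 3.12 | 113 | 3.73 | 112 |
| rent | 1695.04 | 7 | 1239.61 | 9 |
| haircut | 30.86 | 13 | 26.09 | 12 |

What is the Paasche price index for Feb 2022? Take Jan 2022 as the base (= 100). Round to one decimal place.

74.9

Paasche price index uses current-period quantities as weights.
ΣP(Feb 2022)·Q(Feb 2022) = 2.60×154 + 2.28×58 + 3.73×112 + 1239.61×9 + 26.09×12 = 400.4 + 132.24 + 417.76 + 11156.49 + 313.08 = 12419.97
ΣP(Jan 2022)·Q(Feb 2022) = 2.79×154 + 2.87×58 + 3.12×112 + 1695.04×9 + 30.86×12 = 429.66 + 166.46 + 349.44 + 15255.36 + 370.32 = 16571.24
Index = 12419.97 / 16571.24 × 100 = 74.9489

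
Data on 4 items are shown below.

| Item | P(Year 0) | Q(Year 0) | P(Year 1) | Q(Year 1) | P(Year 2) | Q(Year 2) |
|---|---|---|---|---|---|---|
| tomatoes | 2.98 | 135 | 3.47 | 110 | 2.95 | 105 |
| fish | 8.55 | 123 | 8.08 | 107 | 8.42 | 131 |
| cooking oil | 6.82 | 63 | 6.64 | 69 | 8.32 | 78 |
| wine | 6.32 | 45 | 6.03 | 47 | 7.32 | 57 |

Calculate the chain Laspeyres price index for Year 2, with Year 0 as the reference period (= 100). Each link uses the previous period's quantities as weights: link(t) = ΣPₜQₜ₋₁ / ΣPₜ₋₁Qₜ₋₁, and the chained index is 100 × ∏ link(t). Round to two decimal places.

107.04

Link Year 0→Year 1:
ΣP(Year 1)Q(Year 0) = 3.47×135 + 8.08×123 + 6.64×63 + 6.03×45 = 468.45 + 993.84 + 418.32 + 271.35 = 2151.96
ΣP(Year 0)Q(Year 0) = 2.98×135 + 8.55×123 + 6.82×63 + 6.32×45 = 402.3 + 1051.65 + 429.66 + 284.4 = 2168.01
link = 2151.96/2168.01 = 0.992597
Link Year 1→Year 2:
ΣP(Year 2)Q(Year 1) = 2.95×110 + 8.42×107 + 8.32×69 + 7.32×47 = 324.5 + 900.94 + 574.08 + 344.04 = 2143.56
ΣP(Year 1)Q(Year 1) = 3.47×110 + 8.08×107 + 6.64×69 + 6.03×47 = 381.7 + 864.56 + 458.16 + 283.41 = 1987.83
link = 2143.56/1987.83 = 1.078342
Chained index = 100 × 0.992597 × 1.078342 = 107.0359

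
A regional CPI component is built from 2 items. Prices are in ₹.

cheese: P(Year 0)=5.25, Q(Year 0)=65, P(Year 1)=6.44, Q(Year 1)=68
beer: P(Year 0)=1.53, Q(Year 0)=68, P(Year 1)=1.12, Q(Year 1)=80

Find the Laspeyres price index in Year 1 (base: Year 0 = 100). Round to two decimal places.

Laspeyres price index uses base-period quantities as weights.
ΣP(Year 1)·Q(Year 0) = 6.44×65 + 1.12×68 = 418.6 + 76.16 = 494.76
ΣP(Year 0)·Q(Year 0) = 5.25×65 + 1.53×68 = 341.25 + 104.04 = 445.29
Index = 494.76 / 445.29 × 100 = 111.1096

111.11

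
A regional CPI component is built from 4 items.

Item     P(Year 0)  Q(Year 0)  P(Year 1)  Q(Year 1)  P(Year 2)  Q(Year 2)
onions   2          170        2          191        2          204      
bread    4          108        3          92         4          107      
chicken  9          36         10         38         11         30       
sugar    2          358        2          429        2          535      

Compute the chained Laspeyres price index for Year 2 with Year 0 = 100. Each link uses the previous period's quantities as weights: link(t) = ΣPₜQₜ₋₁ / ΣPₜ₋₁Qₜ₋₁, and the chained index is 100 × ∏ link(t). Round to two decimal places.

102.61

Link Year 0→Year 1:
ΣP(Year 1)Q(Year 0) = 2×170 + 3×108 + 10×36 + 2×358 = 340 + 324 + 360 + 716 = 1740
ΣP(Year 0)Q(Year 0) = 2×170 + 4×108 + 9×36 + 2×358 = 340 + 432 + 324 + 716 = 1812
link = 1740/1812 = 0.960265
Link Year 1→Year 2:
ΣP(Year 2)Q(Year 1) = 2×191 + 4×92 + 11×38 + 2×429 = 382 + 368 + 418 + 858 = 2026
ΣP(Year 1)Q(Year 1) = 2×191 + 3×92 + 10×38 + 2×429 = 382 + 276 + 380 + 858 = 1896
link = 2026/1896 = 1.068565
Chained index = 100 × 0.960265 × 1.068565 = 102.6106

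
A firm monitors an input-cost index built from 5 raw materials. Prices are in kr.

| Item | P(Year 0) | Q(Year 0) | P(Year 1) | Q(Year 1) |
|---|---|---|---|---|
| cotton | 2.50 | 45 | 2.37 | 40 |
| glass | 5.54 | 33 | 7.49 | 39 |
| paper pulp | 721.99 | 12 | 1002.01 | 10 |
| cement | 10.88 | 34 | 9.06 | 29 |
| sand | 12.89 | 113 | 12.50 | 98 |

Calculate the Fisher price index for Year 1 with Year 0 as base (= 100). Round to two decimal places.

Laspeyres component (base-period weights):
ΣP(Year 1)Q(Year 0) = 2.37×45 + 7.49×33 + 1002.01×12 + 9.06×34 + 12.50×113 = 106.65 + 247.17 + 12024.12 + 308.04 + 1412.5 = 14098.48
ΣP(Year 0)Q(Year 0) = 2.50×45 + 5.54×33 + 721.99×12 + 10.88×34 + 12.89×113 = 112.5 + 182.82 + 8663.88 + 369.92 + 1456.57 = 10785.69
L = 14098.48 / 10785.69 × 100 = 130.7147
Paasche component (current-period weights):
ΣP(Year 1)Q(Year 1) = 2.37×40 + 7.49×39 + 1002.01×10 + 9.06×29 + 12.50×98 = 94.8 + 292.11 + 10020.1 + 262.74 + 1225 = 11894.75
ΣP(Year 0)Q(Year 1) = 2.50×40 + 5.54×39 + 721.99×10 + 10.88×29 + 12.89×98 = 100 + 216.06 + 7219.9 + 315.52 + 1263.22 = 9114.7
P = 11894.75 / 9114.7 × 100 = 130.5007
Fisher = √(L × P) = √(130.7147 × 130.5007) = 130.6077

130.61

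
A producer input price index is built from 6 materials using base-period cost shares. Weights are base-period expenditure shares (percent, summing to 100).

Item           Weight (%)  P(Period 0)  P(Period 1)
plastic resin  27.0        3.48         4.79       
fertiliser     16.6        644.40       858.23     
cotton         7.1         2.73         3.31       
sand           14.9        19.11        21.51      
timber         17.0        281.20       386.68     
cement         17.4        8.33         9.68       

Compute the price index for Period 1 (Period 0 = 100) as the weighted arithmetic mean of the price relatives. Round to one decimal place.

plastic resin: 27.0 × (4.79/3.48) = 27.0 × 1.376437 = 37.1638
fertiliser: 16.6 × (858.23/644.40) = 16.6 × 1.331828 = 22.1083
cotton: 7.1 × (3.31/2.73) = 7.1 × 1.212454 = 8.6084
sand: 14.9 × (21.51/19.11) = 14.9 × 1.125589 = 16.7713
timber: 17.0 × (386.68/281.20) = 17.0 × 1.375107 = 23.3768
cement: 17.4 × (9.68/8.33) = 17.4 × 1.162065 = 20.2199
Index = Σ wᵢ·(p₁ᵢ/p₀ᵢ) = 37.1638 + 22.1083 + 8.6084 + 16.7713 + 23.3768 + 20.2199 = 128.2486

128.2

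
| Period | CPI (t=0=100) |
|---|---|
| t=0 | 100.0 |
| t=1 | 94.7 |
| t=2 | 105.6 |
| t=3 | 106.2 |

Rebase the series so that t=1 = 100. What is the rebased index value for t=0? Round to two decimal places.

Rebased(t=0) = 100.0 / 94.7 × 100 = 105.5966

105.60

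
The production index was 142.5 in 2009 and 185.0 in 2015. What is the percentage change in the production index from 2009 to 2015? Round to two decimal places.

29.82%

Change = (185.0 − 142.5) / 142.5 × 100
       = 42.5 / 142.5 × 100 = 29.8246%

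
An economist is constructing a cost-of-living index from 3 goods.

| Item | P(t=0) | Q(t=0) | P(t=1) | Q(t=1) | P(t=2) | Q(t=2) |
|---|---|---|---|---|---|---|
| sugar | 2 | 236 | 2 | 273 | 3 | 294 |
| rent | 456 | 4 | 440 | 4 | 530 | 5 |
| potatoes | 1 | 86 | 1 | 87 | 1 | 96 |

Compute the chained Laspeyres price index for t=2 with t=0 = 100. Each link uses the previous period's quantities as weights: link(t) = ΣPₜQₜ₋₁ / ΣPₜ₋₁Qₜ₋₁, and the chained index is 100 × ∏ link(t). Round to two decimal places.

123.05

Link t=0→t=1:
ΣP(t=1)Q(t=0) = 2×236 + 440×4 + 1×86 = 472 + 1760 + 86 = 2318
ΣP(t=0)Q(t=0) = 2×236 + 456×4 + 1×86 = 472 + 1824 + 86 = 2382
link = 2318/2382 = 0.973132
Link t=1→t=2:
ΣP(t=2)Q(t=1) = 3×273 + 530×4 + 1×87 = 819 + 2120 + 87 = 3026
ΣP(t=1)Q(t=1) = 2×273 + 440×4 + 1×87 = 546 + 1760 + 87 = 2393
link = 3026/2393 = 1.264522
Chained index = 100 × 0.973132 × 1.264522 = 123.0546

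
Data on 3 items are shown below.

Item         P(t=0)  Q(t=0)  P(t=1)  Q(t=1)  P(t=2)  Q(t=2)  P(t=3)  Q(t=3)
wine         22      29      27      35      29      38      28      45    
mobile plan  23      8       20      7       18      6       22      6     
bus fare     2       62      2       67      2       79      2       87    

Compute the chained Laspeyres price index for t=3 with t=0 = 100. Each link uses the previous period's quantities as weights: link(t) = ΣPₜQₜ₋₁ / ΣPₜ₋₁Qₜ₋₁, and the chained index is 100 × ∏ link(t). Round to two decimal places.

116.76

Link t=0→t=1:
ΣP(t=1)Q(t=0) = 27×29 + 20×8 + 2×62 = 783 + 160 + 124 = 1067
ΣP(t=0)Q(t=0) = 22×29 + 23×8 + 2×62 = 638 + 184 + 124 = 946
link = 1067/946 = 1.127907
Link t=1→t=2:
ΣP(t=2)Q(t=1) = 29×35 + 18×7 + 2×67 = 1015 + 126 + 134 = 1275
ΣP(t=1)Q(t=1) = 27×35 + 20×7 + 2×67 = 945 + 140 + 134 = 1219
link = 1275/1219 = 1.045939
Link t=2→t=3:
ΣP(t=3)Q(t=2) = 28×38 + 22×6 + 2×79 = 1064 + 132 + 158 = 1354
ΣP(t=2)Q(t=2) = 29×38 + 18×6 + 2×79 = 1102 + 108 + 158 = 1368
link = 1354/1368 = 0.989766
Chained index = 100 × 1.127907 × 1.045939 × 0.989766 = 116.7649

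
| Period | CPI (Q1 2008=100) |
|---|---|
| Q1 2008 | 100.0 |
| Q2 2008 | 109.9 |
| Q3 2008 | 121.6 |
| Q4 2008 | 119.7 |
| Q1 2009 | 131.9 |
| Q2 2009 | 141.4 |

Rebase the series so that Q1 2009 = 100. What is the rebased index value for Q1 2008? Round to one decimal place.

75.8

Rebased(Q1 2008) = 100.0 / 131.9 × 100 = 75.8150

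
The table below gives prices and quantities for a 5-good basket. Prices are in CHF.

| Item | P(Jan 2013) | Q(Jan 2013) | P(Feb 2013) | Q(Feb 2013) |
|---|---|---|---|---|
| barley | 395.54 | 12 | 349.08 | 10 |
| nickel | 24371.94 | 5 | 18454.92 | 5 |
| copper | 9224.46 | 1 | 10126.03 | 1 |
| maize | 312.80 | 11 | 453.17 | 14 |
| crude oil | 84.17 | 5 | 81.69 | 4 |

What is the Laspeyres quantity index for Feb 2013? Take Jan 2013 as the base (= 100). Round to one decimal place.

Laspeyres quantity index uses base-period prices as weights.
ΣP(Jan 2013)·Q(Feb 2013) = 395.54×10 + 24371.94×5 + 9224.46×1 + 312.80×14 + 84.17×4 = 3955.4 + 121859.7 + 9224.46 + 4379.2 + 336.68 = 139755.44
ΣP(Jan 2013)·Q(Jan 2013) = 395.54×12 + 24371.94×5 + 9224.46×1 + 312.80×11 + 84.17×5 = 4746.48 + 121859.7 + 9224.46 + 3440.8 + 420.85 = 139692.29
Index = 139755.44 / 139692.29 × 100 = 100.0452

100.0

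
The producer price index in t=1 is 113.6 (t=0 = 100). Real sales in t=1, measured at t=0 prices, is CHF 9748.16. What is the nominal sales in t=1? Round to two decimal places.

11073.91

Nominal = Real × (Index/100) = 9748.16 × (113.6/100)
        = 9748.16 × 1.136 = 11073.9098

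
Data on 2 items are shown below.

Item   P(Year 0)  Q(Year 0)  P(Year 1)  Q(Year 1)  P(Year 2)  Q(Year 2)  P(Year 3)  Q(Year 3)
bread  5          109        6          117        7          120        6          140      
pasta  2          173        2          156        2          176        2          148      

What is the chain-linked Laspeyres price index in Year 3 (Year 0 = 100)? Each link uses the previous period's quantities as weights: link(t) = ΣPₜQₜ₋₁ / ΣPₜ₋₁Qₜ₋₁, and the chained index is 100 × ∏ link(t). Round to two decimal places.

112.58

Link Year 0→Year 1:
ΣP(Year 1)Q(Year 0) = 6×109 + 2×173 = 654 + 346 = 1000
ΣP(Year 0)Q(Year 0) = 5×109 + 2×173 = 545 + 346 = 891
link = 1000/891 = 1.122334
Link Year 1→Year 2:
ΣP(Year 2)Q(Year 1) = 7×117 + 2×156 = 819 + 312 = 1131
ΣP(Year 1)Q(Year 1) = 6×117 + 2×156 = 702 + 312 = 1014
link = 1131/1014 = 1.115385
Link Year 2→Year 3:
ΣP(Year 3)Q(Year 2) = 6×120 + 2×176 = 720 + 352 = 1072
ΣP(Year 2)Q(Year 2) = 7×120 + 2×176 = 840 + 352 = 1192
link = 1072/1192 = 0.899329
Chained index = 100 × 1.122334 × 1.115385 × 0.899329 = 112.5811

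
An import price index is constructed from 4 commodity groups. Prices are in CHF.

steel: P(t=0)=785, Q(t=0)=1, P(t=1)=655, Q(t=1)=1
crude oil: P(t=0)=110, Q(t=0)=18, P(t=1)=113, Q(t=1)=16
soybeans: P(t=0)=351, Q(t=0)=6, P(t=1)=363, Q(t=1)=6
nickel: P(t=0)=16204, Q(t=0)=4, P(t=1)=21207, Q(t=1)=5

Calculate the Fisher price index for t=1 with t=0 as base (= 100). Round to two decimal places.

128.95

Laspeyres component (base-period weights):
ΣP(t=1)Q(t=0) = 655×1 + 113×18 + 363×6 + 21207×4 = 655 + 2034 + 2178 + 84828 = 89695
ΣP(t=0)Q(t=0) = 785×1 + 110×18 + 351×6 + 16204×4 = 785 + 1980 + 2106 + 64816 = 69687
L = 89695 / 69687 × 100 = 128.7112
Paasche component (current-period weights):
ΣP(t=1)Q(t=1) = 655×1 + 113×16 + 363×6 + 21207×5 = 655 + 1808 + 2178 + 106035 = 110676
ΣP(t=0)Q(t=1) = 785×1 + 110×16 + 351×6 + 16204×5 = 785 + 1760 + 2106 + 81020 = 85671
P = 110676 / 85671 × 100 = 129.1872
Fisher = √(L × P) = √(128.7112 × 129.1872) = 128.9490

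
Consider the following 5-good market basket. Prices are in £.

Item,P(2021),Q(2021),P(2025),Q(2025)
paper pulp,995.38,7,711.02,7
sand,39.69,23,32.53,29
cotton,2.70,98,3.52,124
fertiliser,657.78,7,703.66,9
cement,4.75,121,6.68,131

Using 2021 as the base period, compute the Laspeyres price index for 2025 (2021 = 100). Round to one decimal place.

88.6

Laspeyres price index uses base-period quantities as weights.
ΣP(2025)·Q(2021) = 711.02×7 + 32.53×23 + 3.52×98 + 703.66×7 + 6.68×121 = 4977.14 + 748.19 + 344.96 + 4925.62 + 808.28 = 11804.19
ΣP(2021)·Q(2021) = 995.38×7 + 39.69×23 + 2.70×98 + 657.78×7 + 4.75×121 = 6967.66 + 912.87 + 264.6 + 4604.46 + 574.75 = 13324.34
Index = 11804.19 / 13324.34 × 100 = 88.5912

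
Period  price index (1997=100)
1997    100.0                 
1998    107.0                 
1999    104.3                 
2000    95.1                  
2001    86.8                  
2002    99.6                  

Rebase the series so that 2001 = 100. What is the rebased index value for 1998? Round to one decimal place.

123.3

Rebased(1998) = 107.0 / 86.8 × 100 = 123.2719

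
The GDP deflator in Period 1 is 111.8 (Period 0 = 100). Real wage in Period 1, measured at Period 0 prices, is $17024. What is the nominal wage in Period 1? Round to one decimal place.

19032.8

Nominal = Real × (Index/100) = 17024 × (111.8/100)
        = 17024 × 1.118 = 19032.8320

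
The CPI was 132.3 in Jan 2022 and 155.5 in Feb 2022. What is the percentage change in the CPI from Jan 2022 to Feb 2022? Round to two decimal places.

Change = (155.5 − 132.3) / 132.3 × 100
       = 23.2 / 132.3 × 100 = 17.5359%

17.54%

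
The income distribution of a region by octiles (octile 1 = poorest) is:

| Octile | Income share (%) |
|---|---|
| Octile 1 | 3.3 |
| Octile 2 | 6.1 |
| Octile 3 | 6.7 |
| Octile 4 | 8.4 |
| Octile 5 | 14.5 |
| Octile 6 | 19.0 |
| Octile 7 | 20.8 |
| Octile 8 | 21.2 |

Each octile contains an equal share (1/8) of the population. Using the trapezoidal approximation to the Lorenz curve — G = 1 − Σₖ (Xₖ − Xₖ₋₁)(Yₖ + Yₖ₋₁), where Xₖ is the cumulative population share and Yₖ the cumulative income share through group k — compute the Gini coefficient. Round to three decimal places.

0.302

Cumulative income shares Yₖ: 0.0330, 0.0940, 0.1610, 0.2450, 0.3900, 0.5800, 0.7880, 1.0000
Σ (Xₖ−Xₖ₋₁)(Yₖ+Yₖ₋₁) = (1/8)(0.0330+0.0000) + (1/8)(0.0940+0.0330) + (1/8)(0.1610+0.0940) + (1/8)(0.2450+0.1610) + (1/8)(0.3900+0.2450) + (1/8)(0.5800+0.3900) + (1/8)(0.7880+0.5800) + (1/8)(1.0000+0.7880)
  = 0.0041 + 0.0159 + 0.0319 + 0.0508 + 0.0794 + 0.1213 + 0.1710 + 0.2235 = 0.6977
G = 1 − 0.6977 = 0.3023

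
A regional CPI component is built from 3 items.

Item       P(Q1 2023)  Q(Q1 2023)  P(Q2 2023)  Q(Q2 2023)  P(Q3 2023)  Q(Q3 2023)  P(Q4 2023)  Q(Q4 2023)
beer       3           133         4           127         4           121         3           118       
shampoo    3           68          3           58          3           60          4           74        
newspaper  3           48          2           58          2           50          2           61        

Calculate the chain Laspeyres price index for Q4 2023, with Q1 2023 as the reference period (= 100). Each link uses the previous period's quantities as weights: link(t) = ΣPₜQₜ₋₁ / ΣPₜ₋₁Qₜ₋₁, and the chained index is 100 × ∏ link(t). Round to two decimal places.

102.49

Link Q1 2023→Q2 2023:
ΣP(Q2 2023)Q(Q1 2023) = 4×133 + 3×68 + 2×48 = 532 + 204 + 96 = 832
ΣP(Q1 2023)Q(Q1 2023) = 3×133 + 3×68 + 3×48 = 399 + 204 + 144 = 747
link = 832/747 = 1.113788
Link Q2 2023→Q3 2023:
ΣP(Q3 2023)Q(Q2 2023) = 4×127 + 3×58 + 2×58 = 508 + 174 + 116 = 798
ΣP(Q2 2023)Q(Q2 2023) = 4×127 + 3×58 + 2×58 = 508 + 174 + 116 = 798
link = 798/798 = 1.000000
Link Q3 2023→Q4 2023:
ΣP(Q4 2023)Q(Q3 2023) = 3×121 + 4×60 + 2×50 = 363 + 240 + 100 = 703
ΣP(Q3 2023)Q(Q3 2023) = 4×121 + 3×60 + 2×50 = 484 + 180 + 100 = 764
link = 703/764 = 0.920157
Chained index = 100 × 1.113788 × 1.000000 × 0.920157 = 102.4860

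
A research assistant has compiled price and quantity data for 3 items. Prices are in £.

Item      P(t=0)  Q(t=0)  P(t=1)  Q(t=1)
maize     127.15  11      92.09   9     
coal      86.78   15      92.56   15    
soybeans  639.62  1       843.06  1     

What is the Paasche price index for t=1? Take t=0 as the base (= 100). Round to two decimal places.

Paasche price index uses current-period quantities as weights.
ΣP(t=1)·Q(t=1) = 92.09×9 + 92.56×15 + 843.06×1 = 828.81 + 1388.4 + 843.06 = 3060.27
ΣP(t=0)·Q(t=1) = 127.15×9 + 86.78×15 + 639.62×1 = 1144.35 + 1301.7 + 639.62 = 3085.67
Index = 3060.27 / 3085.67 × 100 = 99.1768

99.18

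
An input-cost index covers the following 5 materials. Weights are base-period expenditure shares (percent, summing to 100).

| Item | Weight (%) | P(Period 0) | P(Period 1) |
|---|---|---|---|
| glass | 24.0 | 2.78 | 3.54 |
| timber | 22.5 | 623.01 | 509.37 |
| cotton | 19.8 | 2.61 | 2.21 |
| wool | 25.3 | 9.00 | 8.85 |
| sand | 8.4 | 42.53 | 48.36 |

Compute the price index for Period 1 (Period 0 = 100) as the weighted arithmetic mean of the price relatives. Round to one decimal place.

100.2

glass: 24.0 × (3.54/2.78) = 24.0 × 1.273381 = 30.5612
timber: 22.5 × (509.37/623.01) = 22.5 × 0.817595 = 18.3959
cotton: 19.8 × (2.21/2.61) = 19.8 × 0.846743 = 16.7655
wool: 25.3 × (8.85/9.00) = 25.3 × 0.983333 = 24.8783
sand: 8.4 × (48.36/42.53) = 8.4 × 1.137080 = 9.5515
Index = Σ wᵢ·(p₁ᵢ/p₀ᵢ) = 30.5612 + 18.3959 + 16.7655 + 24.8783 + 9.5515 = 100.1524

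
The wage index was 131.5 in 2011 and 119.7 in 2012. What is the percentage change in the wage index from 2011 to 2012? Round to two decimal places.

-8.97%

Change = (119.7 − 131.5) / 131.5 × 100
       = -11.8 / 131.5 × 100 = -8.9734%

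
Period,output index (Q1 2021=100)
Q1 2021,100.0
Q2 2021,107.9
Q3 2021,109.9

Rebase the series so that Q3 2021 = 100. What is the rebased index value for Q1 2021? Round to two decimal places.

Rebased(Q1 2021) = 100.0 / 109.9 × 100 = 90.9918

90.99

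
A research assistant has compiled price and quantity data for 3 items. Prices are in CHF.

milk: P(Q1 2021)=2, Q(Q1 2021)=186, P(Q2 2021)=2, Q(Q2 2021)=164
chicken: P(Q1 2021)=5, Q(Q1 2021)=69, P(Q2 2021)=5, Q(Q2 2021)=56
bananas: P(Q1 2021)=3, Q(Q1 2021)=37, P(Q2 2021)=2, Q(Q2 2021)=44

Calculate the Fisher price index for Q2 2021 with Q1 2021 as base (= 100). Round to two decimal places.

Laspeyres component (base-period weights):
ΣP(Q2 2021)Q(Q1 2021) = 2×186 + 5×69 + 2×37 = 372 + 345 + 74 = 791
ΣP(Q1 2021)Q(Q1 2021) = 2×186 + 5×69 + 3×37 = 372 + 345 + 111 = 828
L = 791 / 828 × 100 = 95.5314
Paasche component (current-period weights):
ΣP(Q2 2021)Q(Q2 2021) = 2×164 + 5×56 + 2×44 = 328 + 280 + 88 = 696
ΣP(Q1 2021)Q(Q2 2021) = 2×164 + 5×56 + 3×44 = 328 + 280 + 132 = 740
P = 696 / 740 × 100 = 94.0541
Fisher = √(L × P) = √(95.5314 × 94.0541) = 94.7898

94.79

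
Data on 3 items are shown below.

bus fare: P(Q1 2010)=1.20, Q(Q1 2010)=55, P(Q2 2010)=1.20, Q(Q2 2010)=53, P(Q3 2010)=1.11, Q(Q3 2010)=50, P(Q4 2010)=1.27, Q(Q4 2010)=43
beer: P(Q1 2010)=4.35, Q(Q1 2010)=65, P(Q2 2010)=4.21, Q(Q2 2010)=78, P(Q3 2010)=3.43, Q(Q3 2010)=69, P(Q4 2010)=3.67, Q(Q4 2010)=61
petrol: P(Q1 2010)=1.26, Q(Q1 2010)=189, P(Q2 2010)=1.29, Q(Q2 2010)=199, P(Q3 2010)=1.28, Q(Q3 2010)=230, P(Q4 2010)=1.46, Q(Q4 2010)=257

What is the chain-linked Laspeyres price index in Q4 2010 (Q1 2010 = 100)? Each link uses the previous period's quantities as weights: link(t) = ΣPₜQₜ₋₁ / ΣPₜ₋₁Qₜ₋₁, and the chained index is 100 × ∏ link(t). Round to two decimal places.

99.07

Link Q1 2010→Q2 2010:
ΣP(Q2 2010)Q(Q1 2010) = 1.20×55 + 4.21×65 + 1.29×189 = 66 + 273.65 + 243.81 = 583.46
ΣP(Q1 2010)Q(Q1 2010) = 1.20×55 + 4.35×65 + 1.26×189 = 66 + 282.75 + 238.14 = 586.89
link = 583.46/586.89 = 0.994156
Link Q2 2010→Q3 2010:
ΣP(Q3 2010)Q(Q2 2010) = 1.11×53 + 3.43×78 + 1.28×199 = 58.83 + 267.54 + 254.72 = 581.09
ΣP(Q2 2010)Q(Q2 2010) = 1.20×53 + 4.21×78 + 1.29×199 = 63.6 + 328.38 + 256.71 = 648.69
link = 581.09/648.69 = 0.895790
Link Q3 2010→Q4 2010:
ΣP(Q4 2010)Q(Q3 2010) = 1.27×50 + 3.67×69 + 1.46×230 = 63.5 + 253.23 + 335.8 = 652.53
ΣP(Q3 2010)Q(Q3 2010) = 1.11×50 + 3.43×69 + 1.28×230 = 55.5 + 236.67 + 294.4 = 586.57
link = 652.53/586.57 = 1.112450
Chained index = 100 × 0.994156 × 0.895790 × 1.112450 = 99.0698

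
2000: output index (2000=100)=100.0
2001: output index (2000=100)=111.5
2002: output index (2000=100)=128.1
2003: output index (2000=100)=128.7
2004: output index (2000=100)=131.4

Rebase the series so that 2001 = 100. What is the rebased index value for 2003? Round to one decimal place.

115.4

Rebased(2003) = 128.7 / 111.5 × 100 = 115.4260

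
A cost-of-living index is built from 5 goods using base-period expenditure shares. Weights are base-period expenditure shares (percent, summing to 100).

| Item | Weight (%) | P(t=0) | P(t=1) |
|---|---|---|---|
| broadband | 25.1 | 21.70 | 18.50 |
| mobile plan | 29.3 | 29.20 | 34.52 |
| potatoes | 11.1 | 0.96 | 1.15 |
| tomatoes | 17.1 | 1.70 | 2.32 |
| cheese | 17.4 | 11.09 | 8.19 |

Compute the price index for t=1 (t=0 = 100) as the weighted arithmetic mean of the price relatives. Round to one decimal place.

broadband: 25.1 × (18.50/21.70) = 25.1 × 0.852535 = 21.3986
mobile plan: 29.3 × (34.52/29.20) = 29.3 × 1.182192 = 34.6382
potatoes: 11.1 × (1.15/0.96) = 11.1 × 1.197917 = 13.2969
tomatoes: 17.1 × (2.32/1.70) = 17.1 × 1.364706 = 23.3365
cheese: 17.4 × (8.19/11.09) = 17.4 × 0.738503 = 12.8500
Index = Σ wᵢ·(p₁ᵢ/p₀ᵢ) = 21.3986 + 34.6382 + 13.2969 + 23.3365 + 12.8500 = 105.5201

105.5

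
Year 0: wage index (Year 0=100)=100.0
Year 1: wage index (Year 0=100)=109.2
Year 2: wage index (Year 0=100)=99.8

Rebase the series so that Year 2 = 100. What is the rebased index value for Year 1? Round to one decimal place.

109.4

Rebased(Year 1) = 109.2 / 99.8 × 100 = 109.4188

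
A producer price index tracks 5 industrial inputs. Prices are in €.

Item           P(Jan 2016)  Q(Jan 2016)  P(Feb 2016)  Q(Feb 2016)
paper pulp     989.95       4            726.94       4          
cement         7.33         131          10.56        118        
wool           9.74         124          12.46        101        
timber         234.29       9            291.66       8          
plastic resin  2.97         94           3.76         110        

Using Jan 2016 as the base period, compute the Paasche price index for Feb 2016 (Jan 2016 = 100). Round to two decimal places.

Paasche price index uses current-period quantities as weights.
ΣP(Feb 2016)·Q(Feb 2016) = 726.94×4 + 10.56×118 + 12.46×101 + 291.66×8 + 3.76×110 = 2907.76 + 1246.08 + 1258.46 + 2333.28 + 413.6 = 8159.18
ΣP(Jan 2016)·Q(Feb 2016) = 989.95×4 + 7.33×118 + 9.74×101 + 234.29×8 + 2.97×110 = 3959.8 + 864.94 + 983.74 + 1874.32 + 326.7 = 8009.5
Index = 8159.18 / 8009.5 × 100 = 101.8688

101.87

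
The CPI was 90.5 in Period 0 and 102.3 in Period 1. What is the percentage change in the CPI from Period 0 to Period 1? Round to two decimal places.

13.04%

Change = (102.3 − 90.5) / 90.5 × 100
       = 11.8 / 90.5 × 100 = 13.0387%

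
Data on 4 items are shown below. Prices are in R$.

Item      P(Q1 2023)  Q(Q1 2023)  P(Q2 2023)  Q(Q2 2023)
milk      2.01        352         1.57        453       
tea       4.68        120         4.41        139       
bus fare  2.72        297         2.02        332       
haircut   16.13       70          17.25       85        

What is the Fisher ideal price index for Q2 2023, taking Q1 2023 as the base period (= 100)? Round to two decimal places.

90.18

Laspeyres component (base-period weights):
ΣP(Q2 2023)Q(Q1 2023) = 1.57×352 + 4.41×120 + 2.02×297 + 17.25×70 = 552.64 + 529.2 + 599.94 + 1207.5 = 2889.28
ΣP(Q1 2023)Q(Q1 2023) = 2.01×352 + 4.68×120 + 2.72×297 + 16.13×70 = 707.52 + 561.6 + 807.84 + 1129.1 = 3206.06
L = 2889.28 / 3206.06 × 100 = 90.1193
Paasche component (current-period weights):
ΣP(Q2 2023)Q(Q2 2023) = 1.57×453 + 4.41×139 + 2.02×332 + 17.25×85 = 711.21 + 612.99 + 670.64 + 1466.25 = 3461.09
ΣP(Q1 2023)Q(Q2 2023) = 2.01×453 + 4.68×139 + 2.72×332 + 16.13×85 = 910.53 + 650.52 + 903.04 + 1371.05 = 3835.14
P = 3461.09 / 3835.14 × 100 = 90.2468
Fisher = √(L × P) = √(90.1193 × 90.2468) = 90.1830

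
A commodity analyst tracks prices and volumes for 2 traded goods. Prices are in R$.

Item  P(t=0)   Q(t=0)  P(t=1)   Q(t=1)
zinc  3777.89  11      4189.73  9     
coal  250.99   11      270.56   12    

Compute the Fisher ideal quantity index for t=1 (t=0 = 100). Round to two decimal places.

83.49

Laspeyres component (base-period weights):
ΣP(t=0)Q(t=1) = 3777.89×9 + 250.99×12 = 34001.01 + 3011.88 = 37012.89
ΣP(t=0)Q(t=0) = 3777.89×11 + 250.99×11 = 41556.79 + 2760.89 = 44317.68
L = 37012.89 / 44317.68 × 100 = 83.5172
Paasche component (current-period weights):
ΣP(t=1)Q(t=1) = 4189.73×9 + 270.56×12 = 37707.57 + 3246.72 = 40954.29
ΣP(t=1)Q(t=0) = 4189.73×11 + 270.56×11 = 46087.03 + 2976.16 = 49063.19
P = 40954.29 / 49063.19 × 100 = 83.4725
Fisher = √(L × P) = √(83.5172 × 83.4725) = 83.4949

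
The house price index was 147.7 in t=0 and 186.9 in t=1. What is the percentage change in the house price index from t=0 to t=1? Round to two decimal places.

26.54%

Change = (186.9 − 147.7) / 147.7 × 100
       = 39.2 / 147.7 × 100 = 26.5403%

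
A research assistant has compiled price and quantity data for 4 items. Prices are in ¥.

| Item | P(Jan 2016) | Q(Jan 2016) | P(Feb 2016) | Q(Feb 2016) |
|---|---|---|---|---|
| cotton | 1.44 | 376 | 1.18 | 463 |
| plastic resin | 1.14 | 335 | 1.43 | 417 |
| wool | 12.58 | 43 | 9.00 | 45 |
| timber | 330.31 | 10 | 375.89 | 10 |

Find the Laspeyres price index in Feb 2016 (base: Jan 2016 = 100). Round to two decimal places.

Laspeyres price index uses base-period quantities as weights.
ΣP(Feb 2016)·Q(Jan 2016) = 1.18×376 + 1.43×335 + 9.00×43 + 375.89×10 = 443.68 + 479.05 + 387 + 3758.9 = 5068.63
ΣP(Jan 2016)·Q(Jan 2016) = 1.44×376 + 1.14×335 + 12.58×43 + 330.31×10 = 541.44 + 381.9 + 540.94 + 3303.1 = 4767.38
Index = 5068.63 / 4767.38 × 100 = 106.3190

106.32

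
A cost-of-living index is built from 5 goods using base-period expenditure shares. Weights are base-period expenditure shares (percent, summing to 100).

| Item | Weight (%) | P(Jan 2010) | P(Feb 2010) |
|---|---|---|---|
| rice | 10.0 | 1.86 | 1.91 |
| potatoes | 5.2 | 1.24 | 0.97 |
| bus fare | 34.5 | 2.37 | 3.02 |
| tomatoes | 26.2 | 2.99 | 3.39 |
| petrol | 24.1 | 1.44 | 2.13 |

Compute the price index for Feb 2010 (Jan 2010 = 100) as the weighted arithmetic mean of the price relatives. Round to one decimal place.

rice: 10.0 × (1.91/1.86) = 10.0 × 1.026882 = 10.2688
potatoes: 5.2 × (0.97/1.24) = 5.2 × 0.782258 = 4.0677
bus fare: 34.5 × (3.02/2.37) = 34.5 × 1.274262 = 43.9620
tomatoes: 26.2 × (3.39/2.99) = 26.2 × 1.133779 = 29.7050
petrol: 24.1 × (2.13/1.44) = 24.1 × 1.479167 = 35.6479
Index = Σ wᵢ·(p₁ᵢ/p₀ᵢ) = 10.2688 + 4.0677 + 43.9620 + 29.7050 + 35.6479 = 123.6515

123.7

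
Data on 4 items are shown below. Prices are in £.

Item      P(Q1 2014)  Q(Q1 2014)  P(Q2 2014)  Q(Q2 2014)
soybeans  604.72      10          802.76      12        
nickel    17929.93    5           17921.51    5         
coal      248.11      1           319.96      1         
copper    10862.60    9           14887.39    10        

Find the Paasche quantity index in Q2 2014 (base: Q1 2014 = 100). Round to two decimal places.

Paasche quantity index uses current-period prices as weights.
ΣP(Q2 2014)·Q(Q2 2014) = 802.76×12 + 17921.51×5 + 319.96×1 + 14887.39×10 = 9633.12 + 89607.55 + 319.96 + 148873.9 = 248434.53
ΣP(Q2 2014)·Q(Q1 2014) = 802.76×10 + 17921.51×5 + 319.96×1 + 14887.39×9 = 8027.6 + 89607.55 + 319.96 + 133986.51 = 231941.62
Index = 248434.53 / 231941.62 × 100 = 107.1108

107.11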